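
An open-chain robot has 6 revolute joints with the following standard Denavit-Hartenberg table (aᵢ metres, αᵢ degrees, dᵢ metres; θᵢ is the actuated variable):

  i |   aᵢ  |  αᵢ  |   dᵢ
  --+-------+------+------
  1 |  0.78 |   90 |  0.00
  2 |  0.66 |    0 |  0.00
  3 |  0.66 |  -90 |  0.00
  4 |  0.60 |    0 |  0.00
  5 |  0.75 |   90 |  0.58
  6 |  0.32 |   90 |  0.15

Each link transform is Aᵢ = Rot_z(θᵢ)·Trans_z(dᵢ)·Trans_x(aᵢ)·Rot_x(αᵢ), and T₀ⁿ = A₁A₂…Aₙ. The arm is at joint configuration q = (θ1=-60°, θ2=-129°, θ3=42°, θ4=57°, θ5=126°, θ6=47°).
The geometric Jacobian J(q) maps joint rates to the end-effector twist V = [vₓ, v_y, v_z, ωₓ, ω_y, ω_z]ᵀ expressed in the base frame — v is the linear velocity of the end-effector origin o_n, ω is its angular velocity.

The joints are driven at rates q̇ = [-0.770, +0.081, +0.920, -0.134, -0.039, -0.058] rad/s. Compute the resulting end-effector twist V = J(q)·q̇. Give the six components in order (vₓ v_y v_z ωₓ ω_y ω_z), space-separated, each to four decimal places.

o_n = [1.1107, -0.7192, -0.4823]
J₁: ẑ×o_n = [0.7192, 1.1107, -0.0000], ω = ẑ
J2: z=[-0.8660, -0.5000, 0.0000] o=[0.3900, -0.6755, 0.0000] → [0.2412, -0.4177, 0.3982, -0.8660, -0.5000, 0.0000]
J3: z=[-0.8660, -0.5000, 0.0000] o=[0.1823, -0.3158, -0.5129] → [-0.0153, 0.0265, 0.8135, -0.8660, -0.5000, 0.0000]
J4: z=[0.4993, -0.8648, 0.0523] o=[0.1996, -0.3457, -1.1720] → [-0.5769, -0.2967, 0.6015, 0.4993, -0.8648, 0.0523]
J5: z=[0.4993, -0.8648, 0.0523] o=[0.6439, -0.1089, -1.4983] → [-0.8468, -0.4829, 0.0990, 0.4993, -0.8648, 0.0523]
J6: z=[0.8635, 0.5017, 0.0523] o=[0.8799, -0.5962, -0.7200] → [0.1257, -0.1932, -0.2220, 0.8635, 0.5017, 0.0523]
V = J·q̇ = [-0.4453, -0.7949, 0.7091, -1.0034, -0.3800, -0.7821]

-0.4453 -0.7949 0.7091 -1.0034 -0.3800 -0.7821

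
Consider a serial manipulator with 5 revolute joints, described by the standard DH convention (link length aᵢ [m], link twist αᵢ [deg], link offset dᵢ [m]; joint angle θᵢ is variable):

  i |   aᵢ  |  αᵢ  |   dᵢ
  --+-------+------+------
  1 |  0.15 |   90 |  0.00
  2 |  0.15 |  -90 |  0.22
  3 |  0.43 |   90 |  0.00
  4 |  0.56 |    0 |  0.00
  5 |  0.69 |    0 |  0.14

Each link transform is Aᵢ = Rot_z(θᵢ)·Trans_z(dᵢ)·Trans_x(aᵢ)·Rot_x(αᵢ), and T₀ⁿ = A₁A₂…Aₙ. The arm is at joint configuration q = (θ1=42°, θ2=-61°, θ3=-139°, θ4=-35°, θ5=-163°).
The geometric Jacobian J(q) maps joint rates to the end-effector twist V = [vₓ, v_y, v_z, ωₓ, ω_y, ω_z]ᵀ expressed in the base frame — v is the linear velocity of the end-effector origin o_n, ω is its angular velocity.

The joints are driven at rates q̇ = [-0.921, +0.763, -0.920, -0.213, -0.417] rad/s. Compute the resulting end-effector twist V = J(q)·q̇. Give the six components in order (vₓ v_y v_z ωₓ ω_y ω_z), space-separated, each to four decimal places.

-0.1758 0.1160 0.1188 0.3796 -1.3247 -1.7285

o_n = [0.1776, -0.1992, 0.0503]
J₁: ẑ×o_n = [0.1992, 0.1776, -0.0000], ω = ẑ
J2: z=[0.6691, -0.7431, 0.0000] o=[0.1115, 0.1004, 0.0000] → [-0.0373, -0.0336, -0.1513, 0.6691, -0.7431, 0.0000]
J3: z=[0.6500, 0.5852, 0.4848] o=[0.3127, -0.0145, -0.1312] → [0.1958, -0.1834, -0.0410, 0.6500, 0.5852, 0.4848]
J4: z=[-0.7414, 0.3480, 0.5738] o=[0.3846, -0.3294, 0.1526] → [-0.1103, -0.1947, -0.0245, -0.7414, 0.3480, 0.5738]
J5: z=[-0.7414, 0.3480, 0.5738] o=[0.2524, -0.8533, 0.2997] → [-0.4622, -0.2279, -0.4589, -0.7414, 0.3480, 0.5738]
V = J·q̇ = [-0.1758, 0.1160, 0.1188, 0.3796, -1.3247, -1.7285]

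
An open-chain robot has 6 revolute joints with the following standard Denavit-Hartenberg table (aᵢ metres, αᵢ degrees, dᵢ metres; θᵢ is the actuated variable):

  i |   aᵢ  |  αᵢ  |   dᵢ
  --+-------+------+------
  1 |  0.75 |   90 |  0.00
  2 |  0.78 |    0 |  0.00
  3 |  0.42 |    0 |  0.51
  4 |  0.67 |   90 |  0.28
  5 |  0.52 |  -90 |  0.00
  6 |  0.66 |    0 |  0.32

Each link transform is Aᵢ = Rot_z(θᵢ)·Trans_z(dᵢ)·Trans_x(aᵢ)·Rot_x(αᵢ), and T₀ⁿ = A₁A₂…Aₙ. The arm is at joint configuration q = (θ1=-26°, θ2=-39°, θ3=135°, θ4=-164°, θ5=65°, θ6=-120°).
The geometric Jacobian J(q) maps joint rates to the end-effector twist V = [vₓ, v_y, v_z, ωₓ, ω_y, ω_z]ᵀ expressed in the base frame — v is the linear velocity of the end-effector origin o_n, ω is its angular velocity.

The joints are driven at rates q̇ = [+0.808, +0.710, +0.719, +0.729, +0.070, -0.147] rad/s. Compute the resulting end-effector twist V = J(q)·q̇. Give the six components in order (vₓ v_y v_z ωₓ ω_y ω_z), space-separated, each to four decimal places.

o_n = [0.3770, -1.4049, -0.7141]
J₁: ẑ×o_n = [1.4049, 0.3770, -0.0000], ω = ẑ
J2: z=[-0.4384, -0.8988, 0.0000] o=[0.6741, -0.3288, 0.0000] → [0.6418, -0.3130, 0.2047, -0.4384, -0.8988, 0.0000]
J3: z=[-0.4384, -0.8988, 0.0000] o=[1.2189, -0.5945, -0.4909] → [0.2006, -0.0978, -0.4014, -0.4384, -0.8988, 0.0000]
J4: z=[-0.4384, -0.8988, 0.0000] o=[0.9559, -1.0336, -0.0732] → [0.5760, -0.2809, -0.3575, -0.4384, -0.8988, 0.0000]
J5: z=[-0.8333, 0.4065, -0.3746] o=[1.0587, -1.3953, -0.6944] → [-0.0116, 0.2390, 0.2850, -0.8333, 0.4065, -0.3746]
J6: z=[-0.4904, -0.2310, 0.8403] o=[0.9261, -1.8550, -0.8981] → [-0.4208, -0.3711, -0.3476, -0.4904, -0.2310, 0.8403]
V = J·q̇ = [2.2160, -0.1215, -0.3329, -0.9322, -1.8772, 0.6583]

2.2160 -0.1215 -0.3329 -0.9322 -1.8772 0.6583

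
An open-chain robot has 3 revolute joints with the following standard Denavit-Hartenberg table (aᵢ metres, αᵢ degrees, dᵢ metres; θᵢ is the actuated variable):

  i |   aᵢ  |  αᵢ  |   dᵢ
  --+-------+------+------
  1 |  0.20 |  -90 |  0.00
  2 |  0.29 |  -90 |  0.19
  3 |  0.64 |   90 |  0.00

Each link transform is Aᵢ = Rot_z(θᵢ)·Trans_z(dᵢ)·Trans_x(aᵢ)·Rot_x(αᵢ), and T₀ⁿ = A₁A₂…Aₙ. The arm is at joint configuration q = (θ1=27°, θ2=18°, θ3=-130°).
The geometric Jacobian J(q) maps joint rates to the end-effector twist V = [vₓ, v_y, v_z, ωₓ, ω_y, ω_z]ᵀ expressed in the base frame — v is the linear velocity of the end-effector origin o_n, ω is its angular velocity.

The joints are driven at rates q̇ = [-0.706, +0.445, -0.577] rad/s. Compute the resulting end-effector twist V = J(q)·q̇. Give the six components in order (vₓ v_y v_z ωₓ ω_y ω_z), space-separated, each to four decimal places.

0.3379 -0.1612 0.1388 -0.0432 0.4774 -0.1572

o_n = [-0.2335, 0.6445, 0.0375]
J₁: ẑ×o_n = [-0.6445, -0.2335, 0.0000], ω = ẑ
J2: z=[-0.4540, 0.8910, 0.0000] o=[0.1782, 0.0908, 0.0000] → [0.0334, 0.0170, 0.1154, -0.4540, 0.8910, 0.0000]
J3: z=[-0.2753, -0.1403, -0.9511] o=[0.3377, 0.3853, -0.0896] → [0.2287, 0.5782, -0.1515, -0.2753, -0.1403, -0.9511]
V = J·q̇ = [0.3379, -0.1612, 0.1388, -0.0432, 0.4774, -0.1572]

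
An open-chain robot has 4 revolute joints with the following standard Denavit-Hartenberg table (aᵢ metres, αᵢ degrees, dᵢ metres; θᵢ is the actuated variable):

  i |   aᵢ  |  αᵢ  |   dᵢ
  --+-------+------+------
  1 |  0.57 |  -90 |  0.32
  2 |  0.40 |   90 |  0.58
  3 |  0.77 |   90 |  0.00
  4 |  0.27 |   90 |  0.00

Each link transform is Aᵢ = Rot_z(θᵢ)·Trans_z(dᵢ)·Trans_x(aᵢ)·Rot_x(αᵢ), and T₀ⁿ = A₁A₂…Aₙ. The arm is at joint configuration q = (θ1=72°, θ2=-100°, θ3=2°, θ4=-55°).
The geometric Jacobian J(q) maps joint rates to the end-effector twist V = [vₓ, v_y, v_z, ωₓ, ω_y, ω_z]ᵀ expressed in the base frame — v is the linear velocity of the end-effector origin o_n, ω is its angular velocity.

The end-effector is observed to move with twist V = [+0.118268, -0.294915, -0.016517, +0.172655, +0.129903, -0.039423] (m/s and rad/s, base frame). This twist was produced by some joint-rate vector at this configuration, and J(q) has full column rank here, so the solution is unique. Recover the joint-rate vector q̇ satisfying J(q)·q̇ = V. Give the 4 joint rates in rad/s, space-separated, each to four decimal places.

-0.0670 -0.2260 -0.1790 -0.1020

o_n = [-0.4099, 0.7197, 1.6626]
J₁: ẑ×o_n = [-0.7197, -0.4099, 0.0000], ω = ẑ
J2: z=[-0.9511, 0.3090, 0.0000] o=[0.1761, 0.5421, 0.3200] → [0.4149, 1.2769, 0.0122, -0.9511, 0.3090, 0.0000]
J3: z=[-0.3043, -0.9366, -0.1736] o=[-0.3969, 0.6553, 0.7139] → [-0.8773, 0.2910, -0.0318, -0.3043, -0.9366, -0.1736]
J4: z=[0.9486, -0.3146, 0.0344] o=[-0.4638, 0.5365, 1.4718] → [-0.0663, -0.1792, 0.1908, 0.9486, -0.3146, 0.0344]
q̇ = J⁺·V = [-0.0670, -0.2260, -0.1790, -0.1020]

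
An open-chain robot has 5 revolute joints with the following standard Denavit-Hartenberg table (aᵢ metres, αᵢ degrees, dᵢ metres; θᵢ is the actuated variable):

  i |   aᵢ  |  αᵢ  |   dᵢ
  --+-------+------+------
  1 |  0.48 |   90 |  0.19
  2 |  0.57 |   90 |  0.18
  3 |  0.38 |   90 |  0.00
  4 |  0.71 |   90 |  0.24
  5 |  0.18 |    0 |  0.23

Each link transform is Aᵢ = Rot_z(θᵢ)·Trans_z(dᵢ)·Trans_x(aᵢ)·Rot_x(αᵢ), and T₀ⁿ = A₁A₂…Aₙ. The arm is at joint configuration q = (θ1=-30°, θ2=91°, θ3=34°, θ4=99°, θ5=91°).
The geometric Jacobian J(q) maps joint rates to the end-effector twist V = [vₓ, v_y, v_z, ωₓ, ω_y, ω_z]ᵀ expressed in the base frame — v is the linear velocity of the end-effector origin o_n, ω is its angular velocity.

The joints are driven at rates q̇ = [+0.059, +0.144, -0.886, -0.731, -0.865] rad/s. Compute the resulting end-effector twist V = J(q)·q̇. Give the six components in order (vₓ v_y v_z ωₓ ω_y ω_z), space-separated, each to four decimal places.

o_n = [0.9782, -0.6912, 1.4192]
J₁: ẑ×o_n = [0.6912, 0.9782, -0.0000], ω = ẑ
J2: z=[-0.5000, -0.8660, 0.0000] o=[0.4157, -0.2400, 0.1900] → [-1.0645, 0.6146, 0.7128, -0.5000, -0.8660, 0.0000]
J3: z=[0.8659, -0.4999, 0.0175] o=[0.3171, -0.3909, 0.7599] → [-0.3243, -0.5593, 0.0705, 0.8659, -0.4999, 0.0175]
J4: z=[0.4061, 0.7228, 0.5591] o=[0.2061, -0.5722, 1.0749] → [0.3154, 0.2919, -0.6065, 0.4061, 0.7228, 0.5591]
J5: z=[-0.1531, -0.5494, 0.8214] o=[0.9432, -0.6963, 1.1293] → [-0.1634, 0.0732, 0.0185, -0.1531, -0.5494, 0.8214]
V = J·q̇ = [0.0856, 0.3651, 0.4676, -1.0036, 0.2650, -1.0757]

0.0856 0.3651 0.4676 -1.0036 0.2650 -1.0757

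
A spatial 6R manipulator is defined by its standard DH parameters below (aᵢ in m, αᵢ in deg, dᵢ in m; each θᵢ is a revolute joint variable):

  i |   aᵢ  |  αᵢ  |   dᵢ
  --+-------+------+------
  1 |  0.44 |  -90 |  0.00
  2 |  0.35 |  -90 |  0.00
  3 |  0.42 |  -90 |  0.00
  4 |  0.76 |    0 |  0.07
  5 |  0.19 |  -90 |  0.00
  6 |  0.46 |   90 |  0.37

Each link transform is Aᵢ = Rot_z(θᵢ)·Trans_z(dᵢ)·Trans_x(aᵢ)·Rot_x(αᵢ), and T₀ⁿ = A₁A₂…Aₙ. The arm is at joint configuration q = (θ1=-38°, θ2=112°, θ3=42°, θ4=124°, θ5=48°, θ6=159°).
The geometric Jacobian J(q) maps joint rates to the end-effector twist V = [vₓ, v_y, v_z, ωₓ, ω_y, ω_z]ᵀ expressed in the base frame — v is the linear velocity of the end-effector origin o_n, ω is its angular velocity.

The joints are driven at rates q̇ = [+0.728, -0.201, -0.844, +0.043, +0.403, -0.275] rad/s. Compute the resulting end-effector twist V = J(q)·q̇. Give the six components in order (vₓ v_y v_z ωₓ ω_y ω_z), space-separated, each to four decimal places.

0.4295 0.3116 -0.2108 0.5517 -1.1393 0.5601

o_n = [0.3223, -0.3158, -0.5941]
J₁: ẑ×o_n = [0.3158, 0.3223, -0.0000], ω = ẑ
J2: z=[0.6157, 0.7880, 0.0000] o=[0.3467, -0.2709, 0.0000] → [-0.4682, 0.3658, -0.0084, 0.6157, 0.7880, 0.0000]
J3: z=[-0.7306, 0.5708, 0.3746] o=[0.2434, -0.1902, -0.3245] → [-0.1068, -0.1674, 0.0467, -0.7306, 0.5708, 0.3746]
J4: z=[-0.2600, -0.7399, 0.6204] o=[-0.0218, -0.3396, -0.6139] → [-0.0295, 0.2186, 0.2484, -0.2600, -0.7399, 0.6204]
J5: z=[-0.2600, -0.7399, 0.6204] o=[0.6887, -0.5999, -0.5137] → [-0.1167, -0.2482, -0.3450, -0.2600, -0.7399, 0.6204]
J6: z=[-0.6357, 0.6148, 0.4669] o=[0.8268, -0.5480, -0.3939] → [-0.2315, -0.3628, 0.1625, -0.6357, 0.6148, 0.4669]
V = J·q̇ = [0.4295, 0.3116, -0.2108, 0.5517, -1.1393, 0.5601]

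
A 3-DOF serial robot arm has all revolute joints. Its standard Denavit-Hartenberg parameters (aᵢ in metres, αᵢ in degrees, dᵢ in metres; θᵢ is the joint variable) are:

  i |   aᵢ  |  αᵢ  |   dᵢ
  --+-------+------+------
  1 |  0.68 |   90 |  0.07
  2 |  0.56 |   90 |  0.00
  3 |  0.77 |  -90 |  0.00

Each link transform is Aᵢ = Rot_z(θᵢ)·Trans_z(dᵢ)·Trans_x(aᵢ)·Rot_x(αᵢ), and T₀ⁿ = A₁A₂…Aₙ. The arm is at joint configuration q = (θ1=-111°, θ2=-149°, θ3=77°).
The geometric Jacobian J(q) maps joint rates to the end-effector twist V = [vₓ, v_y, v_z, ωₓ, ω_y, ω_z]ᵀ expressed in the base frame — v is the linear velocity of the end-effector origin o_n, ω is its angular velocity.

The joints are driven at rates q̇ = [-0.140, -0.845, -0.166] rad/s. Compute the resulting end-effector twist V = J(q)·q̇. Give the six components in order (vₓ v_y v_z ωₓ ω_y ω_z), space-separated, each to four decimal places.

0.2104 0.4879 0.4669 0.7582 -0.3826 -0.2823

o_n = [-0.7189, 0.2208, -0.3076]
J₁: ẑ×o_n = [-0.2208, -0.7189, 0.0000], ω = ẑ
J2: z=[-0.9336, 0.3584, 0.0000] o=[-0.2437, -0.6348, 0.0700] → [-0.1353, -0.3526, -0.6285, -0.9336, 0.3584, 0.0000]
J3: z=[0.1846, 0.4808, 0.8572] o=[-0.0717, -0.1867, -0.2184] → [-0.3922, -0.5383, 0.3864, 0.1846, 0.4808, 0.8572]
V = J·q̇ = [0.2104, 0.4879, 0.4669, 0.7582, -0.3826, -0.2823]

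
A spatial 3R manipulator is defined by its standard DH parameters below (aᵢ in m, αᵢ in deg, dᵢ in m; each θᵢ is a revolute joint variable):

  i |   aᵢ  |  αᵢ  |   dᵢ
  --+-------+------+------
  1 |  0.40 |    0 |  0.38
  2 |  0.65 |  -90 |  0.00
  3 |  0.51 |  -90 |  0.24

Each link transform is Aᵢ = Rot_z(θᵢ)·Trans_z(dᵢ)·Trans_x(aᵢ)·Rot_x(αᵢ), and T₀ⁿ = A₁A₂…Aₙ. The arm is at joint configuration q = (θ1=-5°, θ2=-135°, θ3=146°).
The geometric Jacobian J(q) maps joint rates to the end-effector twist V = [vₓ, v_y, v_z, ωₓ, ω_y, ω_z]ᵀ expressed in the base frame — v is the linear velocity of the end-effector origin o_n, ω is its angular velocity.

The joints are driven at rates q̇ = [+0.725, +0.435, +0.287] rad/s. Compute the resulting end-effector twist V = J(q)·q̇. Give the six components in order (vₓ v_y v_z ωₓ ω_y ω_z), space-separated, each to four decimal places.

o_n = [0.3787, -0.3647, 0.0948]
J₁: ẑ×o_n = [0.3647, 0.3787, -0.0000], ω = ẑ
J2: z=[0.0000, 0.0000, 1.0000] o=[0.3985, -0.0349, 0.3800] → [0.3299, -0.0198, 0.0000, 0.0000, 0.0000, 1.0000]
J3: z=[0.6428, -0.7660, 0.0000] o=[-0.0995, -0.4527, 0.3800] → [0.2185, 0.1833, 0.4228, 0.6428, -0.7660, 0.0000]
V = J·q̇ = [0.4706, 0.3186, 0.1213, 0.1845, -0.2199, 1.1600]

0.4706 0.3186 0.1213 0.1845 -0.2199 1.1600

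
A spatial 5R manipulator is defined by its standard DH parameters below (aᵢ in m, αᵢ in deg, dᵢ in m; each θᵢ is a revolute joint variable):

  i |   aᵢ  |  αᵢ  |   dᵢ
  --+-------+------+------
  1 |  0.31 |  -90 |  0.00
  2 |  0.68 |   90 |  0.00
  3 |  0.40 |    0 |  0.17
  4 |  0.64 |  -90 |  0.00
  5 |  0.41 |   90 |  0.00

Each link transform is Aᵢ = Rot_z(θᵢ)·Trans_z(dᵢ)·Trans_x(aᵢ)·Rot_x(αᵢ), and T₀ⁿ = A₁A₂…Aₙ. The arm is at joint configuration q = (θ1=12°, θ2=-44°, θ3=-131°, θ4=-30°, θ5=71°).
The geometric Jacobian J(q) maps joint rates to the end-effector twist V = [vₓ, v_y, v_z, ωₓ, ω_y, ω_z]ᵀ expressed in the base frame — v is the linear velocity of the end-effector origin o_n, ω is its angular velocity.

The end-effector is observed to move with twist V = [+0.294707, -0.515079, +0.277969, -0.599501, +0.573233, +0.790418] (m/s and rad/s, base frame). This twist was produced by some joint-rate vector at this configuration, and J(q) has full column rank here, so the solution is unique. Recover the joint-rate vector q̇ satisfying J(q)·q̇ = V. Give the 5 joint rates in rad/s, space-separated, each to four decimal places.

0.3380 0.6220 0.6130 0.0370 -0.0670

o_n = [0.3455, -0.4926, -0.3745]
J₁: ẑ×o_n = [0.4926, 0.3455, -0.0000], ω = ẑ
J2: z=[-0.2079, 0.9781, 0.0000] o=[0.3032, 0.0645, 0.0000] → [-0.3663, -0.0779, 0.0745, -0.2079, 0.9781, 0.0000]
J3: z=[-0.6795, -0.1444, 0.7193] o=[0.7817, 0.1662, 0.4724] → [0.5962, -0.8892, 0.3846, -0.6795, -0.1444, 0.7193]
J4: z=[-0.6795, -0.1444, 0.7193] o=[0.5443, -0.1929, 0.4124] → [0.3292, -0.6777, 0.1749, -0.6795, -0.1444, 0.7193]
J5: z=[0.4257, -0.8762, 0.2262] o=[0.1618, -0.4872, -0.0080] → [0.3224, 0.1976, 0.1586, 0.4257, -0.8762, 0.2262]
q̇ = J⁺·V = [0.3380, 0.6220, 0.6130, 0.0370, -0.0670]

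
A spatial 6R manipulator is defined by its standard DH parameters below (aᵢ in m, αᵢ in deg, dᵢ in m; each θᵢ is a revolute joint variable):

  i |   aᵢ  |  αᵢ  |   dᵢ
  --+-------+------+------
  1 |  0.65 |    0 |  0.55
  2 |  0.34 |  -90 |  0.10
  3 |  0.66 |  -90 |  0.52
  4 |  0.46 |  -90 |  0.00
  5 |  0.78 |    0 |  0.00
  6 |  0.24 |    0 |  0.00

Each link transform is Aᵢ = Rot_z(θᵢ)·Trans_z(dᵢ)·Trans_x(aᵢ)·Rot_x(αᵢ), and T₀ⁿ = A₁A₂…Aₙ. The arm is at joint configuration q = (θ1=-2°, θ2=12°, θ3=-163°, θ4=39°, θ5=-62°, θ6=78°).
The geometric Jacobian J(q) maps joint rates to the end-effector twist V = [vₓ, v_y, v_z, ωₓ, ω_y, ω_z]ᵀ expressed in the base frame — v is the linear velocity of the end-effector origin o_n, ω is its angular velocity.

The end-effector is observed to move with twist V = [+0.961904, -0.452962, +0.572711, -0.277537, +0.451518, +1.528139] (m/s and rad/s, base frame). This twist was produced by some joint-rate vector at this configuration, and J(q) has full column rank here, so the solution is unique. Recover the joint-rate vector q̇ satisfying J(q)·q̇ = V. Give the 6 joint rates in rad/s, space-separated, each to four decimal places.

0.8070 0.8550 0.3110 -0.1850 -0.5040 0.2700

o_n = [-0.2062, -0.3210, 1.6785]
J₁: ẑ×o_n = [0.3210, -0.2062, 0.0000], ω = ẑ
J2: z=[0.0000, 0.0000, 1.0000] o=[0.6496, -0.0227, 0.5500] → [0.2983, -0.8558, 0.0000, 0.0000, 0.0000, 1.0000]
J3: z=[-0.1736, 0.9848, 0.0000] o=[0.9844, 0.0364, 0.6500] → [1.0128, 0.1786, 1.2346, -0.1736, 0.9848, 0.0000]
J4: z=[0.2879, 0.0508, 0.9563] o=[0.2726, 0.4389, 0.8430] → [0.7690, -0.6984, -0.1945, 0.2879, 0.0508, 0.9563]
J5: z=[0.7276, -0.6608, -0.1840] o=[-0.0138, 0.0944, 0.9475] → [-0.5595, -0.4965, -0.4294, 0.7276, -0.6608, -0.1840]
J6: z=[0.7276, -0.6608, -0.1840] o=[-0.0435, -0.1448, 1.6893] → [-0.0252, 0.0378, -0.2357, 0.7276, -0.6608, -0.1840]
q̇ = J⁺·V = [0.8070, 0.8550, 0.3110, -0.1850, -0.5040, 0.2700]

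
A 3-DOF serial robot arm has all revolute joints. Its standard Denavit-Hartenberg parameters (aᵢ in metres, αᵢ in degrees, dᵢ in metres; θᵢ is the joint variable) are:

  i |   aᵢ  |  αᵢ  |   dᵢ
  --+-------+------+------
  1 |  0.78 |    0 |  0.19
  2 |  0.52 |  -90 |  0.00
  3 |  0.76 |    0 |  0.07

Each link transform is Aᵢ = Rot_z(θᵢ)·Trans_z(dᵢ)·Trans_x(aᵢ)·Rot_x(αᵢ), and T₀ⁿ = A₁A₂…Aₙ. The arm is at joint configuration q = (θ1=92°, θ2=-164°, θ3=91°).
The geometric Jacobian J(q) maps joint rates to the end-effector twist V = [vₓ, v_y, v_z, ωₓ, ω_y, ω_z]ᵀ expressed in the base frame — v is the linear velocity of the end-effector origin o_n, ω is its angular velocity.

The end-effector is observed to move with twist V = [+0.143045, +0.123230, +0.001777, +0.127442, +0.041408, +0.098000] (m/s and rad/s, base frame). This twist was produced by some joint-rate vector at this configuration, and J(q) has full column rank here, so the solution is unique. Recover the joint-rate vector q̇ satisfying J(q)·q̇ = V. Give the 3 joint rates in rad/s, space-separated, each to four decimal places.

o_n = [0.1959, 0.3192, -0.5699]
J₁: ẑ×o_n = [-0.3192, 0.1959, 0.0000], ω = ẑ
J2: z=[0.0000, 0.0000, 1.0000] o=[-0.0272, 0.7795, 0.1900] → [0.4603, 0.2232, -0.0000, 0.0000, 0.0000, 1.0000]
J3: z=[0.9511, 0.3090, 0.0000] o=[0.1335, 0.2850, 0.1900] → [-0.2348, 0.7227, 0.0133, 0.9511, 0.3090, 0.0000]
q̇ = J⁺·V = [-0.1660, 0.2640, 0.1340]

-0.1660 0.2640 0.1340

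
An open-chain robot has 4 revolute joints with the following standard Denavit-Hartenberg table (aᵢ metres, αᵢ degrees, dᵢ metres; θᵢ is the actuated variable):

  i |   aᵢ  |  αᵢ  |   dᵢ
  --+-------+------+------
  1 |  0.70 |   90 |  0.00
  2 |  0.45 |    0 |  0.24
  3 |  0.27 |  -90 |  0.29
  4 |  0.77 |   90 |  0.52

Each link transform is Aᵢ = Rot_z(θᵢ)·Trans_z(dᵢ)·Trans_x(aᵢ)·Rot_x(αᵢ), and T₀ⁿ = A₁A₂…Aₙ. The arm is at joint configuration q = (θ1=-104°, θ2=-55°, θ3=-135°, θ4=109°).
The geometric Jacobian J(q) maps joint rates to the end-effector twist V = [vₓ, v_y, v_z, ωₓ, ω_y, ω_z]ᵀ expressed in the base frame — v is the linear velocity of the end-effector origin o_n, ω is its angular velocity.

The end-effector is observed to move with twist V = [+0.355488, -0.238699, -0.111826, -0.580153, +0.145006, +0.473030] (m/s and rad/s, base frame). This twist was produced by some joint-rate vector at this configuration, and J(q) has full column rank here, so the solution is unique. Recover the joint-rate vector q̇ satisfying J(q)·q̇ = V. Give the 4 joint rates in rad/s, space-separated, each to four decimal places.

o_n = [-0.0132, -0.8715, -0.8774]
J₁: ẑ×o_n = [0.8715, -0.0132, 0.0000], ω = ẑ
J2: z=[-0.9703, 0.2419, 0.0000] o=[-0.1693, -0.6792, 0.0000] → [-0.2123, -0.8513, 0.1488, -0.9703, 0.2419, 0.0000]
J3: z=[-0.9703, 0.2419, 0.0000] o=[-0.4647, -0.8716, -0.3686] → [-0.1231, -0.4936, -0.1093, -0.9703, 0.2419, 0.0000]
J4: z=[0.0420, 0.1685, -0.9848] o=[-0.6817, -0.5434, -0.3217] → [-0.4167, -0.6350, -0.1264, 0.0420, 0.1685, -0.9848]
q̇ = J⁺·V = [0.4750, -0.1790, 0.7770, 0.0020]

0.4750 -0.1790 0.7770 0.0020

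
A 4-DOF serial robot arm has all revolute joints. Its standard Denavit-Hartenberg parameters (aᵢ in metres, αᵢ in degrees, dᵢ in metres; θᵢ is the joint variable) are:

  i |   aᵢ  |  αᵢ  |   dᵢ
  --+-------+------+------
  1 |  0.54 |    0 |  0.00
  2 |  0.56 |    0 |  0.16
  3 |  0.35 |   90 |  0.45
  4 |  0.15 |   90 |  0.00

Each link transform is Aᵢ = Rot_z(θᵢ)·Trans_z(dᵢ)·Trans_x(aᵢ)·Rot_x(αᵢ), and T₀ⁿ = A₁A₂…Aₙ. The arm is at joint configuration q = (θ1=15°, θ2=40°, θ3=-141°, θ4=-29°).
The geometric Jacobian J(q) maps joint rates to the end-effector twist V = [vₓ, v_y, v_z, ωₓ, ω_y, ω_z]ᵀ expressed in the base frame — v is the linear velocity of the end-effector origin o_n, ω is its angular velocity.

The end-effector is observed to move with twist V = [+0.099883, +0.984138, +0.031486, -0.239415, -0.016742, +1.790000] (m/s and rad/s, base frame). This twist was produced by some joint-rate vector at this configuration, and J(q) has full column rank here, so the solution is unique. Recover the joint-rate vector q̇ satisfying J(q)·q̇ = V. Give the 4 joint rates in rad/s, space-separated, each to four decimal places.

o_n = [0.8764, 0.1185, 0.5373]
J₁: ẑ×o_n = [-0.1185, 0.8764, 0.0000], ω = ẑ
J2: z=[0.0000, 0.0000, 1.0000] o=[0.5216, 0.1398, 0.0000] → [0.0213, 0.3548, -0.0000, 0.0000, 0.0000, 1.0000]
J3: z=[0.0000, 0.0000, 1.0000] o=[0.8428, 0.5985, 0.1600] → [0.4800, 0.0336, -0.0000, 0.0000, 0.0000, 1.0000]
J4: z=[-0.9976, -0.0698, 0.0000] o=[0.8672, 0.2493, 0.6100] → [0.0051, -0.0725, 0.1312, -0.9976, -0.0698, 0.0000]
q̇ = J⁺·V = [0.9650, 0.3990, 0.4260, 0.2400]

0.9650 0.3990 0.4260 0.2400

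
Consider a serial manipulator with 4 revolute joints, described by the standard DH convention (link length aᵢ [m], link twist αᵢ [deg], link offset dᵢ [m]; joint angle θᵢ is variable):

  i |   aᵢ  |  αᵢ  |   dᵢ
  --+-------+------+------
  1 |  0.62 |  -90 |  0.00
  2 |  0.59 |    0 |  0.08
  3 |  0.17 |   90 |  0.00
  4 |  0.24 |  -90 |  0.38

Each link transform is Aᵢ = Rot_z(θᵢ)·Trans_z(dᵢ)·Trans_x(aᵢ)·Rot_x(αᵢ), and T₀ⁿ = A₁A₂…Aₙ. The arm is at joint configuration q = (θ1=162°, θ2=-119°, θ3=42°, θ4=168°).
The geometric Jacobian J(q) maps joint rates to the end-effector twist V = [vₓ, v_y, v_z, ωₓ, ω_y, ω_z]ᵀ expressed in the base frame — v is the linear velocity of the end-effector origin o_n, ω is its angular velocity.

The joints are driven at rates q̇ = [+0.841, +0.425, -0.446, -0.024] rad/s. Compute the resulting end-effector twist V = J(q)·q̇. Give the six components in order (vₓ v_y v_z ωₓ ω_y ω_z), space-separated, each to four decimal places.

o_n = [0.0082, -0.1393, 0.5384]
J₁: ẑ×o_n = [0.1393, 0.0082, -0.0000], ω = ẑ
J2: z=[-0.3090, -0.9511, 0.0000] o=[-0.5897, 0.1916, 0.0000] → [-0.5121, 0.1664, 0.6709, -0.3090, -0.9511, 0.0000]
J3: z=[-0.3090, -0.9511, 0.0000] o=[-0.3423, 0.0271, 0.5160] → [-0.0213, 0.0069, 0.3848, -0.3090, -0.9511, 0.0000]
J4: z=[0.9267, -0.3011, 0.2250] o=[-0.3787, 0.0389, 0.6817] → [0.0832, 0.2198, -0.0486, 0.9267, -0.3011, 0.2250]
V = J·q̇ = [-0.0930, 0.0693, 0.1147, -0.0158, 0.0272, 0.8356]

-0.0930 0.0693 0.1147 -0.0158 0.0272 0.8356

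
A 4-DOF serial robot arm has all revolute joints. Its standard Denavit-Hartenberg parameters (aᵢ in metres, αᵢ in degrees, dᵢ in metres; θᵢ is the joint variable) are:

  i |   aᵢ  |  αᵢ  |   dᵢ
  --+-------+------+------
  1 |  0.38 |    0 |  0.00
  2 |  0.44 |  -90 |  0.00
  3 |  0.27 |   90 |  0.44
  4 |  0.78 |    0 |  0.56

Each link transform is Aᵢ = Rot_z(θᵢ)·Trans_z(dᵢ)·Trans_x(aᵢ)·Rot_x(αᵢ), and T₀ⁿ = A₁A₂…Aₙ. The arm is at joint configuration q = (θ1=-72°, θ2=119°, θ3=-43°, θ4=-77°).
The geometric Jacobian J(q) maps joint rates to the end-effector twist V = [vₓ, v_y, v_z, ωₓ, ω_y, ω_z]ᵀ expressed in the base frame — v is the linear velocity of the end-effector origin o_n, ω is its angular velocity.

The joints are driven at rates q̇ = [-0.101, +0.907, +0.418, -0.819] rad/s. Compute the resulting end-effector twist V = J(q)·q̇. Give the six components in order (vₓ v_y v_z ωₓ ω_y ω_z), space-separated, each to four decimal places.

o_n = [0.6133, -0.2989, 0.7134]
J₁: ẑ×o_n = [0.2989, 0.6133, -0.0000], ω = ẑ
J2: z=[0.0000, 0.0000, 1.0000] o=[0.1174, -0.3614, 0.0000] → [-0.0625, 0.4958, 0.0000, 0.0000, 0.0000, 1.0000]
J3: z=[-0.7314, 0.6820, 0.0000] o=[0.4175, -0.0396, 0.0000] → [0.4865, 0.5217, 0.0561, -0.7314, 0.6820, 0.0000]
J4: z=[-0.4651, -0.4988, 0.7314] o=[0.2304, 0.4049, 0.1841] → [0.2508, 0.5262, 0.5183, -0.4651, -0.4988, 0.7314]
V = J·q̇ = [-0.0889, 0.1749, -0.4010, 0.0752, 0.6936, 0.2070]

-0.0889 0.1749 -0.4010 0.0752 0.6936 0.2070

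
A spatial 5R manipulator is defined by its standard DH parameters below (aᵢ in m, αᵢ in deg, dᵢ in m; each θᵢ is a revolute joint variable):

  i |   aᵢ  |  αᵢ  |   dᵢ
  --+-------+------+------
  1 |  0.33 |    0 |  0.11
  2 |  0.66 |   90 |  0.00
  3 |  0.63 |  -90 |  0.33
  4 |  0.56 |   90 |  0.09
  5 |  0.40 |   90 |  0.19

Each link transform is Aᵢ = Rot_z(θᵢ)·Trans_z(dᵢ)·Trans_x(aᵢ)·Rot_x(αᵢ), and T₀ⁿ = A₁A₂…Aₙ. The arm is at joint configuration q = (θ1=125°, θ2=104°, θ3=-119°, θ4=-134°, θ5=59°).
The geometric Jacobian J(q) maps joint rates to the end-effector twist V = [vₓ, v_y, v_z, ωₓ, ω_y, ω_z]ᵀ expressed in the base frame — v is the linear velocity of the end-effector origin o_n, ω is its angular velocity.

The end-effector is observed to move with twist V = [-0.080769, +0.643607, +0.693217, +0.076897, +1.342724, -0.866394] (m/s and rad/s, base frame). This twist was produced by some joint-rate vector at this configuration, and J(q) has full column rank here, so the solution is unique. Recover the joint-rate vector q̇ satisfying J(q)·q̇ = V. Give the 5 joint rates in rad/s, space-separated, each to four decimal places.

o_n = [-1.4483, -0.0363, -0.0659]
J₁: ẑ×o_n = [0.0363, -1.4483, 0.0000], ω = ẑ
J2: z=[0.0000, 0.0000, 1.0000] o=[-0.1893, 0.2703, 0.1100] → [0.3066, -1.2590, 0.0000, 0.0000, 0.0000, 1.0000]
J3: z=[-0.7547, 0.6561, 0.0000] o=[-0.6223, -0.2278, 0.1100] → [-0.1154, -0.1328, 0.3974, -0.7547, 0.6561, 0.0000]
J4: z=[-0.5738, -0.6601, -0.4848] o=[-0.6710, 0.2192, -0.4410] → [-0.3715, 0.5921, -0.3665, -0.5738, -0.6601, -0.4848]
J5: z=[0.2955, -0.7189, 0.6291] o=[-1.1503, 0.2818, -0.1444] → [0.1437, -0.2107, -0.3082, 0.2955, -0.7189, 0.6291]
q̇ = J⁺·V = [0.0720, -0.9540, 0.3380, -0.9380, -0.6980]

0.0720 -0.9540 0.3380 -0.9380 -0.6980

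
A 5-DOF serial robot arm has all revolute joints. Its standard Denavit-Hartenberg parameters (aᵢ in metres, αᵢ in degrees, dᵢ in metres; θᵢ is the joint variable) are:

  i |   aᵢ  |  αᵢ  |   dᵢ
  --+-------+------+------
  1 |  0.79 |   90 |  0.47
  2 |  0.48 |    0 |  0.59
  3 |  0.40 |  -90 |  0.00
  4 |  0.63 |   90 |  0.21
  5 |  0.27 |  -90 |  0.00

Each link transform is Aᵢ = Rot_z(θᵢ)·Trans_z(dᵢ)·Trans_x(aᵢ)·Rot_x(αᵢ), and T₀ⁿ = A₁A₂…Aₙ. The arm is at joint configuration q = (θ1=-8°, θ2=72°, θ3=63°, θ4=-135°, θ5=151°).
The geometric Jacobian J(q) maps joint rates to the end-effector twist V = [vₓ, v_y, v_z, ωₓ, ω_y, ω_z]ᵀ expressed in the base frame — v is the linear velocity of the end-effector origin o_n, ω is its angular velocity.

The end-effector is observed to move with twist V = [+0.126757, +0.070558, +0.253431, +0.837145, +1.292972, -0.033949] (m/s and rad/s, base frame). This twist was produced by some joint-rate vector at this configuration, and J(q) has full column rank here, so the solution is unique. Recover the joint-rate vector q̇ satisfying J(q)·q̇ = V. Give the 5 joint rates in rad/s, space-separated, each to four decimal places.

o_n = [0.4845, -0.9451, 0.7714]
J₁: ẑ×o_n = [0.9451, 0.4845, -0.0000], ω = ẑ
J2: z=[-0.1392, -0.9903, 0.0000] o=[0.7823, -0.1099, 0.4700] → [-0.2984, 0.0419, -0.1786, -0.1392, -0.9903, 0.0000]
J3: z=[-0.1392, -0.9903, 0.0000] o=[0.8471, -0.7148, 0.9265] → [0.1536, -0.0216, -0.3270, -0.1392, -0.9903, 0.0000]
J4: z=[-0.7002, 0.0984, -0.7071] o=[0.5670, -0.6755, 1.2093] → [-0.2338, -0.2484, 0.1969, -0.7002, 0.0984, -0.7071]
J5: z=[0.5935, 0.6306, -0.5000] o=[0.6699, -1.1398, 0.7459] → [0.1134, 0.0775, 0.2324, 0.5935, 0.6306, -0.5000]
q̇ = J⁺·V = [-0.1910, -0.6180, -0.4310, -0.5700, 0.4920]

-0.1910 -0.6180 -0.4310 -0.5700 0.4920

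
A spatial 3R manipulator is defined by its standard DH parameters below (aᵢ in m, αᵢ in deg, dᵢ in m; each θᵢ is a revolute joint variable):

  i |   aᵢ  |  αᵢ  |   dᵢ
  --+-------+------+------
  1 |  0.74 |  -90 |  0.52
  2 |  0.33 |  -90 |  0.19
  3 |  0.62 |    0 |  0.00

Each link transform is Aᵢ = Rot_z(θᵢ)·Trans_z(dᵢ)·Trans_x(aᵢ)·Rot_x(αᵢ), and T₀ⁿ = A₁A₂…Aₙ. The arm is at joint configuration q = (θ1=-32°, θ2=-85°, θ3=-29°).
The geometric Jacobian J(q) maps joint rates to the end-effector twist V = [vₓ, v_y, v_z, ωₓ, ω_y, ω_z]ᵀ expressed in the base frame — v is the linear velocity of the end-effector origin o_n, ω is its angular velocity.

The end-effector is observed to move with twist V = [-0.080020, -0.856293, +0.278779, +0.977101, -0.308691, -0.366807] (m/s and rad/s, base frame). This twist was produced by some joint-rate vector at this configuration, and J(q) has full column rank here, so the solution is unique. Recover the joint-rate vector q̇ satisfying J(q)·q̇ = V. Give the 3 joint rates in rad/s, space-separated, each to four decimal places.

-0.2800 0.2560 0.9960

o_n = [0.9520, -0.0164, 1.3889]
J₁: ẑ×o_n = [0.0164, 0.9520, -0.0000], ω = ẑ
J2: z=[0.5299, 0.8480, 0.0000] o=[0.6276, -0.3921, 0.5200] → [0.7369, -0.4605, -0.0760, 0.5299, 0.8480, 0.0000]
J3: z=[0.8448, -0.5279, -0.0872] o=[0.7526, -0.2463, 0.8487] → [-0.2651, -0.4737, 0.2994, 0.8448, -0.5279, -0.0872]
q̇ = J⁺·V = [-0.2800, 0.2560, 0.9960]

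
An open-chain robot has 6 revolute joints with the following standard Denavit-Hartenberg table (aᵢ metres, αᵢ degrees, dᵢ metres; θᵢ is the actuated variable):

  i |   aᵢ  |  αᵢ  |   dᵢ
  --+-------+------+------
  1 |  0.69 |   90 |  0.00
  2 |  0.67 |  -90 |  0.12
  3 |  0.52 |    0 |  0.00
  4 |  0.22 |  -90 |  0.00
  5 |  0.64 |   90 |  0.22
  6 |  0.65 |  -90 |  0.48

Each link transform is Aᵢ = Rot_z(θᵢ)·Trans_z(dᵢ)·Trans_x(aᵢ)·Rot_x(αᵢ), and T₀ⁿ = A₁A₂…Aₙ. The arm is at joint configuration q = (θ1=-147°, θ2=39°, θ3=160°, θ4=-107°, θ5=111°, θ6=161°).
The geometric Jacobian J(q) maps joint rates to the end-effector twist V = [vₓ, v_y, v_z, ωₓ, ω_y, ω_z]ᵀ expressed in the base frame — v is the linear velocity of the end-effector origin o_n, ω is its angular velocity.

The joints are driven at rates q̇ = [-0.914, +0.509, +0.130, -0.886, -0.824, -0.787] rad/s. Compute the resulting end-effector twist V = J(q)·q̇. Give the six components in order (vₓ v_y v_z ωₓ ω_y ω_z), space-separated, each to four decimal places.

-1.0489 0.0813 0.4701 -1.2578 1.0811 -1.1465

o_n = [-0.3744, -1.2494, -0.0053]
J₁: ẑ×o_n = [1.2494, -0.3744, 0.0000], ω = ẑ
J2: z=[-0.5446, 0.8387, 0.0000] o=[-0.5787, -0.3758, 0.0000] → [-0.0045, -0.0029, 0.3045, -0.5446, 0.8387, 0.0000]
J3: z=[0.5278, 0.3428, 0.7771] o=[-1.0807, -0.5587, 0.4216] → [0.3904, 0.7743, -0.6066, 0.5278, 0.3428, 0.7771]
J4: z=[0.5278, 0.3428, 0.7771] o=[-0.6654, -0.5011, 0.1141] → [0.5406, 0.2892, -0.4947, 0.5278, 0.3428, 0.7771]
J5: z=[0.8483, -0.1667, -0.5026] o=[-0.6560, -0.7045, 0.1975] → [-0.2401, 0.0305, -0.4153, 0.8483, -0.1667, -0.5026]
J6: z=[-0.1493, -0.9859, 0.0751] o=[-0.7945, -0.7339, -0.4643] → [-0.4138, 0.1000, 0.4911, -0.1493, -0.9859, 0.0751]
V = J·q̇ = [-1.0489, 0.0813, 0.4701, -1.2578, 1.0811, -1.1465]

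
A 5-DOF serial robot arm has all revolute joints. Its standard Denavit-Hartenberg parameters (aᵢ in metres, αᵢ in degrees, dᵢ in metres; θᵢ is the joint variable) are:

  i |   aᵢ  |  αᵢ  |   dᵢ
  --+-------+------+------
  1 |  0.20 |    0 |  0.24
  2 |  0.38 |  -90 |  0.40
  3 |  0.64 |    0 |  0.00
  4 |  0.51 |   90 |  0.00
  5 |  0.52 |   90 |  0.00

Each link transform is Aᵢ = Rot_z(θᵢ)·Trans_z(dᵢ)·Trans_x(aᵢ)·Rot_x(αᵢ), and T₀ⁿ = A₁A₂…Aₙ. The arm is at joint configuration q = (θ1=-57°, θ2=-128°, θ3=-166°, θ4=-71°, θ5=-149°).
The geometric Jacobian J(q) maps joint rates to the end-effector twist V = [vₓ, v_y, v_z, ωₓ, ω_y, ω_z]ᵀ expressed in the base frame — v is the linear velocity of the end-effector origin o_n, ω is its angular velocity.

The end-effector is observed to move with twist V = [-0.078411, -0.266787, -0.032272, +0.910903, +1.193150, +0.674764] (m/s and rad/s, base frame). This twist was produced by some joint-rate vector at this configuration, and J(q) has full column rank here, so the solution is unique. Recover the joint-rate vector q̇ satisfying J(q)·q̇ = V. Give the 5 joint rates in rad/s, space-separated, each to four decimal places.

0.9110 -0.7580 -0.3270 -0.9410 -0.9580

o_n = [0.4072, 0.0750, 0.7409]
J₁: ẑ×o_n = [-0.0750, 0.4072, 0.0000], ω = ẑ
J2: z=[0.0000, 0.0000, 1.0000] o=[0.1089, -0.1677, 0.2400] → [-0.2427, 0.2983, 0.0000, 0.0000, 0.0000, 1.0000]
J3: z=[-0.0872, -0.9962, 0.0000] o=[-0.2696, -0.1346, 0.6400] → [-0.1005, 0.0088, 0.6560, -0.0872, -0.9962, 0.0000]
J4: z=[-0.0872, -0.9962, 0.0000] o=[0.3490, -0.1887, 0.7948] → [0.0537, -0.0047, 0.0350, -0.0872, -0.9962, 0.0000]
J5: z=[-0.8355, 0.0731, -0.5446] o=[0.6257, -0.2129, 0.3671] → [0.1842, 0.4313, -0.2246, -0.8355, 0.0731, -0.5446]
q̇ = J⁺·V = [0.9110, -0.7580, -0.3270, -0.9410, -0.9580]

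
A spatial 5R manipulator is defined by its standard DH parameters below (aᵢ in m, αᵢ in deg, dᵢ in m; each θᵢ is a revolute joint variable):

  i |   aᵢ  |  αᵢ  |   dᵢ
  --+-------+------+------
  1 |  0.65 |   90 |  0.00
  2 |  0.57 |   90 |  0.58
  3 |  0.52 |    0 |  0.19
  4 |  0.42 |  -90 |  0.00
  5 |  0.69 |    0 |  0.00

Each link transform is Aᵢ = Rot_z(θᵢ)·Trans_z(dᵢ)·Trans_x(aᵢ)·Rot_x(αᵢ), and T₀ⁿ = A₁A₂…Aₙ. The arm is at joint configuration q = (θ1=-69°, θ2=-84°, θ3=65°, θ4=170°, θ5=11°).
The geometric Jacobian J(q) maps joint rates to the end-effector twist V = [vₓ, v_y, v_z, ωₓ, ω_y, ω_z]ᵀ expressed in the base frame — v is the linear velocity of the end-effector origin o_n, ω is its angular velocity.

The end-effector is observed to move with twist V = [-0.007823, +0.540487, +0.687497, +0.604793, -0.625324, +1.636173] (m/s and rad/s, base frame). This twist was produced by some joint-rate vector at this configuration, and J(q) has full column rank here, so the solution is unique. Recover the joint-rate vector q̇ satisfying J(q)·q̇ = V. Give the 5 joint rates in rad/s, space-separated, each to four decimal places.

0.9870 -0.7340 -0.2520 -0.6120 -0.6860

o_n = [0.0759, -0.6229, -0.1656]
J₁: ẑ×o_n = [0.6229, 0.0759, -0.0000], ω = ẑ
J2: z=[-0.9336, -0.3584, 0.0000] o=[0.2329, -0.6068, 0.0000] → [0.0593, -0.1546, -0.0413, -0.9336, -0.3584, 0.0000]
J3: z=[-0.3564, 0.9285, -0.1045] o=[-0.2872, -0.8703, -0.5669] → [0.3984, 0.1051, -0.4253, -0.3564, 0.9285, -0.1045]
J4: z=[-0.3564, 0.9285, -0.1045] o=[-0.7866, -0.8842, -0.8053] → [0.6213, 0.1378, -0.8940, -0.3564, 0.9285, -0.1045]
J5: z=[0.5662, 0.1256, -0.8147] o=[-0.4745, -0.7374, -0.5657] → [0.1435, -0.6749, -0.0043, 0.5662, 0.1256, -0.8147]
q̇ = J⁺·V = [0.9870, -0.7340, -0.2520, -0.6120, -0.6860]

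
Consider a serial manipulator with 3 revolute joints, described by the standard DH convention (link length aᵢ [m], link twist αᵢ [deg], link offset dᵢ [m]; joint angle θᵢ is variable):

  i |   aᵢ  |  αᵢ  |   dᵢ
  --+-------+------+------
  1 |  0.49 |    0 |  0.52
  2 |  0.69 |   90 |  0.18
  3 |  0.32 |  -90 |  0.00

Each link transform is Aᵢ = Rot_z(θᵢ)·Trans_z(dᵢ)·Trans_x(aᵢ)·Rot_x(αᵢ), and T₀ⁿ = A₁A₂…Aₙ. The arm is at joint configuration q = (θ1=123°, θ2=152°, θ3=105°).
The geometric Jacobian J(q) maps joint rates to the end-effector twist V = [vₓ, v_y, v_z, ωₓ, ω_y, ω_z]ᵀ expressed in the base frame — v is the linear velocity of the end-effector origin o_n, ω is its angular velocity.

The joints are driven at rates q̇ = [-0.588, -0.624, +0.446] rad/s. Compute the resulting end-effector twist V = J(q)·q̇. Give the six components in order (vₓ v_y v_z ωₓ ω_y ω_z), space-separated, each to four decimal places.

o_n = [-0.2140, -0.1939, 1.0091]
J₁: ẑ×o_n = [0.1939, -0.2140, 0.0000], ω = ẑ
J2: z=[0.0000, 0.0000, 1.0000] o=[-0.2669, 0.4109, 0.5200] → [0.6049, 0.0529, -0.0000, 0.0000, 0.0000, 1.0000]
J3: z=[-0.9962, -0.0872, 0.0000] o=[-0.2067, -0.2764, 0.7000] → [-0.0269, 0.3079, -0.0828, -0.9962, -0.0872, 0.0000]
V = J·q̇ = [-0.5035, 0.2301, -0.0369, -0.4443, -0.0389, -1.2120]

-0.5035 0.2301 -0.0369 -0.4443 -0.0389 -1.2120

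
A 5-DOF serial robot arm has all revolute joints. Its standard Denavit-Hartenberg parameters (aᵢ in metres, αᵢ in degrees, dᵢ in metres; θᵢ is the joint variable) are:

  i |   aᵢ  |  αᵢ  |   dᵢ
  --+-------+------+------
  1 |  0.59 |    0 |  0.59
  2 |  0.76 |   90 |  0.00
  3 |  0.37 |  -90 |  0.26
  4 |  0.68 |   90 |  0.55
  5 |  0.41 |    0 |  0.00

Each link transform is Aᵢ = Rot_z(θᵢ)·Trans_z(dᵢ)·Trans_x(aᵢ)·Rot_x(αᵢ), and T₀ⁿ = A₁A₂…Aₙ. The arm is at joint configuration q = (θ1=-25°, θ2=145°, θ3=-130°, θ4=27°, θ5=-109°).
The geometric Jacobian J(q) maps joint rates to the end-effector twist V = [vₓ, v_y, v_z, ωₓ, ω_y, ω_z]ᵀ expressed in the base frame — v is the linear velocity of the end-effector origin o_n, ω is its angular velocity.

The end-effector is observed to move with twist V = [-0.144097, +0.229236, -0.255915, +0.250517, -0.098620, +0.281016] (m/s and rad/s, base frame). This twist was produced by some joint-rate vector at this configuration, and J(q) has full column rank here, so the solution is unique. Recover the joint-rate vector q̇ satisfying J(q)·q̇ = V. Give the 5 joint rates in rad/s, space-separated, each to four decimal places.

-0.7850 0.6030 0.5980 -0.4590 -0.4830

o_n = [0.3783, 0.0454, -0.1708]
J₁: ẑ×o_n = [-0.0454, 0.3783, 0.0000], ω = ẑ
J2: z=[0.0000, 0.0000, 1.0000] o=[0.5347, -0.2493, 0.5900] → [-0.2948, -0.1565, 0.0000, 0.0000, 0.0000, 1.0000]
J3: z=[0.8660, 0.5000, 0.0000] o=[0.1547, 0.4088, 0.5900] → [-0.3804, 0.6589, -0.4265, 0.8660, 0.5000, 0.0000]
J4: z=[-0.3830, 0.6634, -0.6428] o=[0.4988, 0.3329, 0.3066] → [-0.5015, -0.1054, 0.1901, -0.3830, 0.6634, -0.6428]
J5: z=[0.9175, 0.1928, -0.3478] o=[0.2155, 0.2061, -0.5111] → [0.0097, -0.3688, -0.1788, 0.9175, 0.1928, -0.3478]
q̇ = J⁺·V = [-0.7850, 0.6030, 0.5980, -0.4590, -0.4830]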